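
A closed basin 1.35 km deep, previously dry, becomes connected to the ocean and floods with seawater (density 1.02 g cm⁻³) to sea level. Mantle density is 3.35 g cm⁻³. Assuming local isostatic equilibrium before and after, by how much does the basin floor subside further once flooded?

0.591 km

After flooding the water column is d + s deep. Its weight must equal the weight of mantle displaced by the extra subsidence s: (d + s) ρ_w = s ρ_m.
s = d ρ_w / (ρ_m − ρ_w) = 1.35 km × 1.02/(3.35 − 1.02) = 0.591 km.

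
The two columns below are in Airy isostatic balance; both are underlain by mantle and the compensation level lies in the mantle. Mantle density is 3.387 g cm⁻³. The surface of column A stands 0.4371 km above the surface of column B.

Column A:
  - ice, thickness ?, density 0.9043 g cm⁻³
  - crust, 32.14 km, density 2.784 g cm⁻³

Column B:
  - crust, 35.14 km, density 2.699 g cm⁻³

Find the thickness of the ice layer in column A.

Take the compensation level at the base of the deeper column (depth z_c below the surface of column A) and equate Σ ρ_i t_i down to z_c; mantle fills any gap and the z_c terms cancel.
Column A: x×0.9043 + 32.14×2.784 + (z_c − 32.14 − x)×3.387
Column B: 0.4371×0 + 35.14×2.699 + (z_c − 0.4371 − 35.14)×3.387
The z_c×3.387 term appears on both sides and cancels. Collect the known terms of each column as K = Σ(ρt)_known − 3.387 × (depth of known layers): K_A = 89.47776 − 3.387×32.14 = −19.38042; K_B = 94.84286 − 3.387×(0.4371 + 35.14) = −25.6567777.
Balance: K_A − x×(3.387 − 0.9043) = K_B, so x = (K_A − K_B)/(3.387 − 0.9043) = 6.27636/2.4827 = 2.53 km.

2.53 km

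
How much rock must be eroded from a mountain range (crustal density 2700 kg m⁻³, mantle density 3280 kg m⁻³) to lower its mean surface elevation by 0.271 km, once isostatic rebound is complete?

Net drop Δ = e − u = e − e ρ_c/ρ_m = e (ρ_m − ρ_c)/ρ_m.
e = Δ ρ_m/(ρ_m − ρ_c) = 0.271 km × 3280/580 = 1.53 km.

1.53 km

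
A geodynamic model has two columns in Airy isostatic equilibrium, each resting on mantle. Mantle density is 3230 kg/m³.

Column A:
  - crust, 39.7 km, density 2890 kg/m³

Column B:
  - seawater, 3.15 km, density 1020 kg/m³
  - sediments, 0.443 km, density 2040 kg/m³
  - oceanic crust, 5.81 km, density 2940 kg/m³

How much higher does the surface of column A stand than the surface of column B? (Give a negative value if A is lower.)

For any compensation level in the mantle, the mantle terms cancel and isostasy reduces to e = (Σt_A − Σt_B) − (Σ(ρt)_A − Σ(ρt)_B) / ρ_m.
Σt_A = 39.7 km; Σt_B = 9.403 km; Σ(ρt)_A = 114733; Σ(ρt)_B = 21198.12 (in km·kg/m³).
e = (39.7 − 9.403) − (114733 − 21198.12) / 3230 = 1.34 km.

1.34 km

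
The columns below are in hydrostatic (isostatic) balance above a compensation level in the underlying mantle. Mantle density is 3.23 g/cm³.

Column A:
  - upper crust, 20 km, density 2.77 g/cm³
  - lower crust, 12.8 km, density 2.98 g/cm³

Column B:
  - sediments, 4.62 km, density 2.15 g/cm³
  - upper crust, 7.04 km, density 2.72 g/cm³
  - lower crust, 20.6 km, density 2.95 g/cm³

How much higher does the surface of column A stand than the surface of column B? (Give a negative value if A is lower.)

−0.603 km

For any compensation level in the mantle, the mantle terms cancel and isostasy reduces to e = (Σt_A − Σt_B) − (Σ(ρt)_A − Σ(ρt)_B) / ρ_m.
Σt_A = 32.8 km; Σt_B = 32.26 km; Σ(ρt)_A = 93.544; Σ(ρt)_B = 89.8518 (in km·g/cm³).
e = (32.8 − 32.26) − (93.544 − 89.8518) / 3.23 = −0.603 km.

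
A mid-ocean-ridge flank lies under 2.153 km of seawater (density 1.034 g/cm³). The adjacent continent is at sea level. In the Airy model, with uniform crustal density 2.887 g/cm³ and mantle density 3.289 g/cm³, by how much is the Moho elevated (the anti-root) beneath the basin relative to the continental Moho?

9.92 km

For local isostatic compensation: replacing crust with seawater at the top is compensated by replacing crust with mantle at the base: d (ρ_c − ρ_w) = a (ρ_m − ρ_c).
a = d (ρ_c − ρ_w)/(ρ_m − ρ_c) = 2.153 km × 1.853/0.402 = 9.92 km.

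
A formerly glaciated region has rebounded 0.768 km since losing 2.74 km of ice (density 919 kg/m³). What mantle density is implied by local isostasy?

3280 kg/m³

ρ_m = ρ_ice t / u = 919 × 2.74 km/0.768 km = 3280 kg/m³.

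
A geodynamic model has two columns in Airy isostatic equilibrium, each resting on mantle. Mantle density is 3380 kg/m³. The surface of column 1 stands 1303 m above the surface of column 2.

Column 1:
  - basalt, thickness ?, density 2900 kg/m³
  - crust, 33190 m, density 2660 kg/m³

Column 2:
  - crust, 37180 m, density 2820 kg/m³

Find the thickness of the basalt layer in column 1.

2770 m

Take the compensation level at the base of the deeper column (depth z_c below the surface of column 1) and equate Σ ρ_i t_i down to z_c; mantle fills any gap and the z_c terms cancel.
Column 1: x×2900 + 33190×2660 + (z_c − 33190 − x)×3380
Column 2: 1303×0 + 37180×2820 + (z_c − 1303 − 37180)×3380
The z_c×3380 term appears on both sides and cancels. Collect the known terms of each column as K = Σ(ρt)_known − 3380 × (depth of known layers): K_1 = 88285400 − 3380×33190 = −23896800; K_2 = 104847600 − 3380×(1303 + 37180) = −25224940.
Balance: K_1 − x×(3380 − 2900) = K_2, so x = (K_1 − K_2)/(3380 − 2900) = 1328140/480 = 2770 m.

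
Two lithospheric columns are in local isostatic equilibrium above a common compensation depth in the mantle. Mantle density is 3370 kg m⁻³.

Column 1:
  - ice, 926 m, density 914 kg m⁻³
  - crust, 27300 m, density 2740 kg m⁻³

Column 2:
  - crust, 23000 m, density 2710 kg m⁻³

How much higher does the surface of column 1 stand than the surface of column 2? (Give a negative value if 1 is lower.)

For any compensation level in the mantle, the mantle terms cancel and isostasy reduces to e = (Σt_1 − Σt_2) − (Σ(ρt)_1 − Σ(ρt)_2) / ρ_m.
Σt_1 = 28226 m; Σt_2 = 23000 m; Σ(ρt)_1 = 75648364; Σ(ρt)_2 = 62330000 (in m·kg m⁻³).
e = (28226 − 23000) − (75648364 − 62330000) / 3370 = 1270 m.

1270 m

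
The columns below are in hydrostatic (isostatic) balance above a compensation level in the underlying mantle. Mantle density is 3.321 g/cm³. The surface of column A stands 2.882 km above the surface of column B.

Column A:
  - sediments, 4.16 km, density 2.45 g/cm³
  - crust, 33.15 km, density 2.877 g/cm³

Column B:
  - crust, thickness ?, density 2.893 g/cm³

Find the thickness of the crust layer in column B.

Take the compensation level at the base of the deeper column (depth z_c below the surface of column A) and equate Σ ρ_i t_i down to z_c; mantle fills any gap and the z_c terms cancel.
Column A: 4.16×2.45 + 33.15×2.877 + (z_c − 37.31)×3.321
Column B: 2.882×0 + x×2.893 + (z_c − 2.882 − 0 − x)×3.321
The z_c×3.321 term appears on both sides and cancels. Collect the known terms of each column as K = Σ(ρt)_known − 3.321 × (depth of known layers): K_A = 105.56455 − 3.321×37.31 = −18.34196; K_B = 0 − 3.321×(2.882 + 0) = −9.571122.
Balance: K_A = K_B − x×(3.321 − 2.893), so x = (K_B − K_A)/(3.321 − 2.893) = 8.77084/0.428 = 20.5 km.

20.5 km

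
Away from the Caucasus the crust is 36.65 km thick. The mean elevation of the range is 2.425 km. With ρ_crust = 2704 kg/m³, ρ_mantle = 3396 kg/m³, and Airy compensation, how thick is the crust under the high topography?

Root depth r = h ρ_c / (ρ_m − ρ_c) = 2.425 km × 2704 / 692 = 9.476 km.
Total thickness = T + h + r = 36.65 km + 2.425 km + 9.476 km = 48.6 km.

48.6 km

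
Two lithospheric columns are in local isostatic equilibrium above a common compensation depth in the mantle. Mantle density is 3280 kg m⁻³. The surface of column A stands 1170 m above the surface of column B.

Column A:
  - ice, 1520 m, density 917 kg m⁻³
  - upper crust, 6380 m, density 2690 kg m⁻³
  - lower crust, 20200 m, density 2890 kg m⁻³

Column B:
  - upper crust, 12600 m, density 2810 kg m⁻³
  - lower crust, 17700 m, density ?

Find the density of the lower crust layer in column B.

Take the compensation level at the base of the deeper column (depth z_c below the surface of column A) and equate Σ ρ_i t_i down to z_c; mantle fills any gap and the z_c terms cancel.
Column A: 1520×917 + 6380×2690 + 20200×2890 + (z_c − 28100)×3280
Column B: 1170×0 + 12600×2810 + 17700×ρ + (z_c − 1170 − 30300)×3280
The z_c×3280 term appears on both sides and cancels. Collect the known terms of each column as K = Σ(ρt)_known − 3280 × (depth of known layers): K_A = 76934040 − 3280×28100 = −15233960; K_B = 35406000 − 3280×(1170 + 30300) = −67815600.
Balance: K_A = K_B + 17700×ρ, so ρ = (K_A − K_B)/17700 = 52581600/17700 = 2970 kg m⁻³.

2970 kg m⁻³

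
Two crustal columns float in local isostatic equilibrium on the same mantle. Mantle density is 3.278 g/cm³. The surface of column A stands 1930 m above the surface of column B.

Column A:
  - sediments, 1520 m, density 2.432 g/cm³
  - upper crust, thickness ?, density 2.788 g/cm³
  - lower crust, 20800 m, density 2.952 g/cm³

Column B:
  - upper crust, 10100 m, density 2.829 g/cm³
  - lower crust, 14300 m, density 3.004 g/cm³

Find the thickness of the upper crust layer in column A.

Take the compensation level at the base of the deeper column (depth z_c below the surface of column A) and equate Σ ρ_i t_i down to z_c; mantle fills any gap and the z_c terms cancel.
Column A: 1520×2.432 + x×2.788 + 20800×2.952 + (z_c − 22320 − x)×3.278
Column B: 1930×0 + 10100×2.829 + 14300×3.004 + (z_c − 1930 − 24400)×3.278
The z_c×3.278 term appears on both sides and cancels. Collect the known terms of each column as K = Σ(ρt)_known − 3.278 × (depth of known layers): K_A = 65098.24 − 3.278×22320 = −8066.72; K_B = 71530.1 − 3.278×(1930 + 24400) = −14779.64.
Balance: K_A − x×(3.278 − 2.788) = K_B, so x = (K_A − K_B)/(3.278 − 2.788) = 6712.92/0.49 = 13700 m.

13700 m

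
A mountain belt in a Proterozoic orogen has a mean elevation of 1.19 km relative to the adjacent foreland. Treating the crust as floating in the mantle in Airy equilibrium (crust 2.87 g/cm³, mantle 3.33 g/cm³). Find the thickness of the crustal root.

By Archimedes' principle applied to the lithosphere: the weight of the topography is balanced by the buoyancy of the root, ρ_c h = (ρ_m − ρ_c) r.
r = h · ρ_c / (ρ_m − ρ_c) = 1.19 km × 2.87 / (3.33 − 2.87) = 7.42 km.

7.42 km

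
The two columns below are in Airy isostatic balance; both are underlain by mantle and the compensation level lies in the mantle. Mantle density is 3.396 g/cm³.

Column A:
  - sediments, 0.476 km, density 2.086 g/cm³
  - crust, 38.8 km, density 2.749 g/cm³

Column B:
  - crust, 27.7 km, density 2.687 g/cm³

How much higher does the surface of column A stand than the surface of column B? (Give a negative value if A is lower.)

For any compensation level in the mantle, the mantle terms cancel and isostasy reduces to e = (Σt_A − Σt_B) − (Σ(ρt)_A − Σ(ρt)_B) / ρ_m.
Σt_A = 39.276 km; Σt_B = 27.7 km; Σ(ρt)_A = 107.654136; Σ(ρt)_B = 74.4299 (in km·g/cm³).
e = (39.276 − 27.7) − (107.654136 − 74.4299) / 3.396 = 1.79 km.

1.79 km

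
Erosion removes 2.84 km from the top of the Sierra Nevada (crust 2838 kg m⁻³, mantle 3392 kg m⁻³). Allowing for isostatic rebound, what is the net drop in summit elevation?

0.464 km

Rebound u = e ρ_c/ρ_m = 2.84 km × 2838/3392 = 2.376 km.
Net surface drop = e − u = 2.84 km − 2.376 km = e (ρ_m − ρ_c)/ρ_m = 0.464 km.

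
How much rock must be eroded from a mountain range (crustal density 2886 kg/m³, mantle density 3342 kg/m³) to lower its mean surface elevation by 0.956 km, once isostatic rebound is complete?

Net drop Δ = e − u = e − e ρ_c/ρ_m = e (ρ_m − ρ_c)/ρ_m.
e = Δ ρ_m/(ρ_m − ρ_c) = 0.956 km × 3342/456 = 7.01 km.

7.01 km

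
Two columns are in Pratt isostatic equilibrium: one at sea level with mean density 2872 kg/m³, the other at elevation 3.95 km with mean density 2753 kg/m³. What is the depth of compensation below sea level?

91.4 km

ρ_ref D = ρ (D + h) → D (ρ_ref − ρ) = ρ h.
D = ρ h/(ρ_ref − ρ) = 2753 × 3.95 km/(2872 − 2753) = 91.4 km.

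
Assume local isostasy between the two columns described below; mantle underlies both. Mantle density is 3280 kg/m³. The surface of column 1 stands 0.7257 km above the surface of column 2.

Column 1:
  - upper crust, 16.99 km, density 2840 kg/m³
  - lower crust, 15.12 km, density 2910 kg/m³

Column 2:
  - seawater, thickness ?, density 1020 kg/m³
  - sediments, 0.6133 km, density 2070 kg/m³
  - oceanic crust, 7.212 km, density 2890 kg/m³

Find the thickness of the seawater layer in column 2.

Take the compensation level at the base of the deeper column (depth z_c below the surface of column 1) and equate Σ ρ_i t_i down to z_c; mantle fills any gap and the z_c terms cancel.
Column 1: 16.99×2840 + 15.12×2910 + (z_c − 32.11)×3280
Column 2: 0.7257×0 + x×1020 + 0.6133×2070 + 7.212×2890 + (z_c − 0.7257 − 7.8253 − x)×3280
The z_c×3280 term appears on both sides and cancels. Collect the known terms of each column as K = Σ(ρt)_known − 3280 × (depth of known layers): K_1 = 92250.8 − 3280×32.11 = −13070; K_2 = 22112.211 − 3280×(0.7257 + 7.8253) = −5935.069.
Balance: K_1 = K_2 − x×(3280 − 1020), so x = (K_2 − K_1)/(3280 − 1020) = 7134.93/2260 = 3.16 km.

3.16 km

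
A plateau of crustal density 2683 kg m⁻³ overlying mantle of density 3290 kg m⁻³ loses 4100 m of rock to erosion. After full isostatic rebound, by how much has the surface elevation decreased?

Rebound u = e ρ_c/ρ_m = 4100 m × 2683/3290 = 3344 m.
Net surface drop = e − u = 4100 m − 3344 m = e (ρ_m − ρ_c)/ρ_m = 756 m.

756 m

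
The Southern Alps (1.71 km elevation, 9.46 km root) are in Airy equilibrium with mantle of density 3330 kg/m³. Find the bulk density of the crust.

ρ_c h = (ρ_m − ρ_c) r → ρ_c (h + r) = ρ_m r → ρ_c = ρ_m r / (h + r).
ρ_c = 3330 × 9.46 km / (1.71 km + 9.46 km) = 2820 kg/m³.

2820 kg/m³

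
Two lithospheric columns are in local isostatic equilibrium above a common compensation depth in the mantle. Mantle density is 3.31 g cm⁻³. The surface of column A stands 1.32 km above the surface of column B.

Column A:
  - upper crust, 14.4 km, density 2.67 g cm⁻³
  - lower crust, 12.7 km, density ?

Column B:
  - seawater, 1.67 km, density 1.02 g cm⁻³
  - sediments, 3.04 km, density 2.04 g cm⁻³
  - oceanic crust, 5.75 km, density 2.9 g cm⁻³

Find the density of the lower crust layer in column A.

Take the compensation level at the base of the deeper column (depth z_c below the surface of column A) and equate Σ ρ_i t_i down to z_c; mantle fills any gap and the z_c terms cancel.
Column A: 14.4×2.67 + 12.7×ρ + (z_c − 27.1)×3.31
Column B: 1.32×0 + 1.67×1.02 + 3.04×2.04 + 5.75×2.9 + (z_c − 1.32 − 10.46)×3.31
The z_c×3.31 term appears on both sides and cancels. Collect the known terms of each column as K = Σ(ρt)_known − 3.31 × (depth of known layers): K_A = 38.448 − 3.31×27.1 = −51.253; K_B = 24.58 − 3.31×(1.32 + 10.46) = −14.4118.
Balance: K_A + 12.7×ρ = K_B, so ρ = (K_B − K_A)/12.7 = 36.8412/12.7 = 2.9 g cm⁻³.

2.9 g cm⁻³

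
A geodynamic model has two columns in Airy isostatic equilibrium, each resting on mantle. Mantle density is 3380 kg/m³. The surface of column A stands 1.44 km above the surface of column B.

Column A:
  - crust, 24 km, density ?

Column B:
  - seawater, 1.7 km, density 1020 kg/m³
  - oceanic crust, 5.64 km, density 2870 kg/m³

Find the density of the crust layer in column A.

2890 kg/m³

Take the compensation level at the base of the deeper column (depth z_c below the surface of column A) and equate Σ ρ_i t_i down to z_c; mantle fills any gap and the z_c terms cancel.
Column A: 24×ρ + (z_c − 24)×3380
Column B: 1.44×0 + 1.7×1020 + 5.64×2870 + (z_c − 1.44 − 7.34)×3380
The z_c×3380 term appears on both sides and cancels. Collect the known terms of each column as K = Σ(ρt)_known − 3380 × (depth of known layers): K_A = 0 − 3380×24 = −81120; K_B = 17920.8 − 3380×(1.44 + 7.34) = −11755.6.
Balance: K_A + 24×ρ = K_B, so ρ = (K_B − K_A)/24 = 69364.4/24 = 2890 kg/m³.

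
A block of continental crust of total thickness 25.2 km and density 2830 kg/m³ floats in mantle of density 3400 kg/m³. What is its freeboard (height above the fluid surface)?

4.22 km

Floating equilibrium: submerged depth d = t ρ_obj/ρ_fluid = 25.2 km × 2830/3400 = 20.98 km.
Freeboard = t − d = 25.2 km − 20.98 km = 4.22 km.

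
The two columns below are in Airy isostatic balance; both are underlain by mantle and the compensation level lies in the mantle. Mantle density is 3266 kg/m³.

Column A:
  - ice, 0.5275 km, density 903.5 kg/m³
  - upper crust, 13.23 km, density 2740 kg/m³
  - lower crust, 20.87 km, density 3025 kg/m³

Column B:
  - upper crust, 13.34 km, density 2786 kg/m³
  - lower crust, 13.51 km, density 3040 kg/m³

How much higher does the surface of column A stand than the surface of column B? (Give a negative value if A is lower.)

1.16 km

For any compensation level in the mantle, the mantle terms cancel and isostasy reduces to e = (Σt_A − Σt_B) − (Σ(ρt)_A − Σ(ρt)_B) / ρ_m.
Σt_A = 34.6275 km; Σt_B = 26.85 km; Σ(ρt)_A = 99858.5462; Σ(ρt)_B = 78235.64 (in km·kg/m³).
e = (34.6275 − 26.85) − (99858.5462 − 78235.64) / 3266 = 1.16 km.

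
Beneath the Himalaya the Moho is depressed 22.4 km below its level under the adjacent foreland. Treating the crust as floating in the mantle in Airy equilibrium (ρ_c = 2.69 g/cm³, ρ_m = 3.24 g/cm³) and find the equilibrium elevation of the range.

4.58 km

By Archimedes' principle applied to the lithosphere: ρ_c h = (ρ_m − ρ_c) r.
h = r (ρ_m − ρ_c) / ρ_c = 22.4 km × (3.24 − 2.69) / 2.69 = 4.58 km.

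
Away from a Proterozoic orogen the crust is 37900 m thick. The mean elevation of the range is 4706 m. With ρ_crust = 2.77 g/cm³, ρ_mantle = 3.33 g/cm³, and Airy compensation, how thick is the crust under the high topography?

Root depth r = h ρ_c / (ρ_m − ρ_c) = 4706 m × 2.77 / 0.56 = 23280 m.
Total thickness = T + h + r = 37900 m + 4706 m + 23280 m = 65900 m.

65900 m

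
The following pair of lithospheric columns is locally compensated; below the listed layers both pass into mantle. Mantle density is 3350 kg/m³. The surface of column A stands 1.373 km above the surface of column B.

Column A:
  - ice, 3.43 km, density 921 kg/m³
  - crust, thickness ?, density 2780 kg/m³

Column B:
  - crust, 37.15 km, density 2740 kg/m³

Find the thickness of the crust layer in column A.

33.2 km

Take the compensation level at the base of the deeper column (depth z_c below the surface of column A) and equate Σ ρ_i t_i down to z_c; mantle fills any gap and the z_c terms cancel.
Column A: 3.43×921 + x×2780 + (z_c − 3.43 − x)×3350
Column B: 1.373×0 + 37.15×2740 + (z_c − 1.373 − 37.15)×3350
The z_c×3350 term appears on both sides and cancels. Collect the known terms of each column as K = Σ(ρt)_known − 3350 × (depth of known layers): K_A = 3159.03 − 3350×3.43 = −8331.47; K_B = 101791 − 3350×(1.373 + 37.15) = −27261.05.
Balance: K_A − x×(3350 − 2780) = K_B, so x = (K_A − K_B)/(3350 − 2780) = 18929.6/570 = 33.2 km.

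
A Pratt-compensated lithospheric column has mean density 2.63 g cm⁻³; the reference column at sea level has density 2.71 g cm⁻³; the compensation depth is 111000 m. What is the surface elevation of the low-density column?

ρ_ref D = ρ (D + h) → h = D (ρ_ref − ρ)/ρ.
h = 111000 m × (2.71 − 2.63)/2.63 = 3380 m.

3380 m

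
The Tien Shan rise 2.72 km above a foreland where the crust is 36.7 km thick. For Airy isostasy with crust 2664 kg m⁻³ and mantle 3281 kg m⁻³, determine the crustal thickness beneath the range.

51.2 km

Root depth r = h ρ_c / (ρ_m − ρ_c) = 2.72 km × 2664 / 617 = 11.74 km.
Total thickness = T + h + r = 36.7 km + 2.72 km + 11.74 km = 51.2 km.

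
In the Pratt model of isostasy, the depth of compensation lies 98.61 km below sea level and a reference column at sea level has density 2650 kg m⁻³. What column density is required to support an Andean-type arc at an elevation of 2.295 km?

Pratt balance: ρ_ref D = ρ (D + h).
ρ = ρ_ref D/(D + h) = 2650 × 98.61 km/(98.61 km + 2.295 km) = 2590 kg m⁻³.

2590 kg m⁻³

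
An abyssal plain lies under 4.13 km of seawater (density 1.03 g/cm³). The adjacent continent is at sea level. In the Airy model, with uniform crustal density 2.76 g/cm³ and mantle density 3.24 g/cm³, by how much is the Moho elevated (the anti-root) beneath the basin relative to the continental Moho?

14.9 km

Isostatic balance requires: replacing crust with seawater at the top is compensated by replacing crust with mantle at the base: d (ρ_c − ρ_w) = a (ρ_m − ρ_c).
a = d (ρ_c − ρ_w)/(ρ_m − ρ_c) = 4.13 km × 1.73/0.48 = 14.9 km.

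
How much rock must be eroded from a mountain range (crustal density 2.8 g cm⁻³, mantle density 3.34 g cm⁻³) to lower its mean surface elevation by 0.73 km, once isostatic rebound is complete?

Net drop Δ = e − u = e − e ρ_c/ρ_m = e (ρ_m − ρ_c)/ρ_m.
e = Δ ρ_m/(ρ_m − ρ_c) = 0.73 km × 3.34/0.54 = 4.52 km.

4.52 km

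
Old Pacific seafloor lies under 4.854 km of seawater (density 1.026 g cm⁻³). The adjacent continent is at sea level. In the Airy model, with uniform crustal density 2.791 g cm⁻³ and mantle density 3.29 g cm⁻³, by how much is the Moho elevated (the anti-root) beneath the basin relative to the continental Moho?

In Airy isostatic equilibrium: replacing crust with seawater at the top is compensated by replacing crust with mantle at the base: d (ρ_c − ρ_w) = a (ρ_m − ρ_c).
a = d (ρ_c − ρ_w)/(ρ_m − ρ_c) = 4.854 km × 1.765/0.499 = 17.2 km.

17.2 km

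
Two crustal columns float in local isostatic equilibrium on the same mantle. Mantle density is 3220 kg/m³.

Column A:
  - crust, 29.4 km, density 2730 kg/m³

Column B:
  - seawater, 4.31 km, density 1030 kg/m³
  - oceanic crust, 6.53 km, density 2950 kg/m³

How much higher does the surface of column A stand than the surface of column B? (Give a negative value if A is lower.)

0.995 km

For any compensation level in the mantle, the mantle terms cancel and isostasy reduces to e = (Σt_A − Σt_B) − (Σ(ρt)_A − Σ(ρt)_B) / ρ_m.
Σt_A = 29.4 km; Σt_B = 10.84 km; Σ(ρt)_A = 80262; Σ(ρt)_B = 23702.8 (in km·kg/m³).
e = (29.4 − 10.84) − (80262 − 23702.8) / 3220 = 0.995 km.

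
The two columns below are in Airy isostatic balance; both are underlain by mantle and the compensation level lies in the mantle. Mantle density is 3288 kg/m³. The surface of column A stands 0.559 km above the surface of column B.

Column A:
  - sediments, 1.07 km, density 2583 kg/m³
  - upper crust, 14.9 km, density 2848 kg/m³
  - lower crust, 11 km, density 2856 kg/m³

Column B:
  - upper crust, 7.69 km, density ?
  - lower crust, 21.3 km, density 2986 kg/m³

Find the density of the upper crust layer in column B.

Take the compensation level at the base of the deeper column (depth z_c below the surface of column A) and equate Σ ρ_i t_i down to z_c; mantle fills any gap and the z_c terms cancel.
Column A: 1.07×2583 + 14.9×2848 + 11×2856 + (z_c − 26.97)×3288
Column B: 0.559×0 + 7.69×ρ + 21.3×2986 + (z_c − 0.559 − 28.99)×3288
The z_c×3288 term appears on both sides and cancels. Collect the known terms of each column as K = Σ(ρt)_known − 3288 × (depth of known layers): K_A = 76615.01 − 3288×26.97 = −12062.35; K_B = 63601.8 − 3288×(0.559 + 28.99) = −33555.312.
Balance: K_A = K_B + 7.69×ρ, so ρ = (K_A − K_B)/7.69 = 21493/7.69 = 2790 kg/m³.

2790 kg/m³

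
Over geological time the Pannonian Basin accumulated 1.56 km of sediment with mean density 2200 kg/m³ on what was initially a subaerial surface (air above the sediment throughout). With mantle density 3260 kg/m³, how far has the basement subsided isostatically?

Subaerial load: s = t ρ_sed / ρ_m = 1.56 km × 2200/3260 = 1.05 km.

1.05 km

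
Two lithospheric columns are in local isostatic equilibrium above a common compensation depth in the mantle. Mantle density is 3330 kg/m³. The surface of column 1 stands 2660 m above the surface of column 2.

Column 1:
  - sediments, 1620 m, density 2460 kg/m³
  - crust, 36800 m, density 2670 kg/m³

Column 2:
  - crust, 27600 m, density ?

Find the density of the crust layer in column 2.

Take the compensation level at the base of the deeper column (depth z_c below the surface of column 1) and equate Σ ρ_i t_i down to z_c; mantle fills any gap and the z_c terms cancel.
Column 1: 1620×2460 + 36800×2670 + (z_c − 38420)×3330
Column 2: 2660×0 + 27600×ρ + (z_c − 2660 − 27600)×3330
The z_c×3330 term appears on both sides and cancels. Collect the known terms of each column as K = Σ(ρt)_known − 3330 × (depth of known layers): K_1 = 102241200 − 3330×38420 = −25697400; K_2 = 0 − 3330×(2660 + 27600) = −100765800.
Balance: K_1 = K_2 + 27600×ρ, so ρ = (K_1 − K_2)/27600 = 75068400/27600 = 2720 kg/m³.

2720 kg/m³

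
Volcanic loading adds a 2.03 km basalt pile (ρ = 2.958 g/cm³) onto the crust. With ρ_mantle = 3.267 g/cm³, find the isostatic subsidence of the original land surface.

1.84 km

Subaerial loading: s = t ρ_load / ρ_m.
s = 2.03 km × 2.958/3.267 = 1.84 km.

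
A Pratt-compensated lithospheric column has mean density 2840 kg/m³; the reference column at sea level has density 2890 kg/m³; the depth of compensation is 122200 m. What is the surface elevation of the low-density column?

ρ_ref D = ρ (D + h) → h = D (ρ_ref − ρ)/ρ.
h = 122200 m × (2890 − 2840)/2840 = 2150 m.

2150 m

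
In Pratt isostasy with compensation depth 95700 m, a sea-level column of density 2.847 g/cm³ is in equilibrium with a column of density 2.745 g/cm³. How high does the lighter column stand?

ρ_ref D = ρ (D + h) → h = D (ρ_ref − ρ)/ρ.
h = 95700 m × (2.847 − 2.745)/2.745 = 3560 m.

3560 m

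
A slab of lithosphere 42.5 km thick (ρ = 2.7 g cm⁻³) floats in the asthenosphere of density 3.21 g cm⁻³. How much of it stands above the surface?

6.75 km

Floating equilibrium: submerged depth d = t ρ_obj/ρ_fluid = 42.5 km × 2.7/3.21 = 35.75 km.
Freeboard = t − d = 42.5 km − 35.75 km = 6.75 km.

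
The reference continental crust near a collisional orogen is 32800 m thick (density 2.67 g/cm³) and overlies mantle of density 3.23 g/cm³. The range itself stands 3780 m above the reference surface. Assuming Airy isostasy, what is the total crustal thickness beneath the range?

54600 m

Root depth r = h ρ_c / (ρ_m − ρ_c) = 3780 m × 2.67 / 0.56 = 18020 m.
Total thickness = T + h + r = 32800 m + 3780 m + 18020 m = 54600 m.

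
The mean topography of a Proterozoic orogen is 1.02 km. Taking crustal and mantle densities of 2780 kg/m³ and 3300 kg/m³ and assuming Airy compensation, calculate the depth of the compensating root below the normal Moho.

By Archimedes' principle applied to the lithosphere: the weight of the topography is balanced by the buoyancy of the root, ρ_c h = (ρ_m − ρ_c) r.
r = h · ρ_c / (ρ_m − ρ_c) = 1.02 km × 2780 / (3300 − 2780) = 5.45 km.

5.45 km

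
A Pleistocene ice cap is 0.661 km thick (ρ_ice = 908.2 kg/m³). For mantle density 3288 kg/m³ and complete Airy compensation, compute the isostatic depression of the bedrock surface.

0.183 km

In Airy isostatic equilibrium: the ice load ρ_ice t is balanced by mantle displaced below, ρ_m s.
s = t ρ_ice / ρ_m = 0.661 km × 908.2/3288 = 0.183 km.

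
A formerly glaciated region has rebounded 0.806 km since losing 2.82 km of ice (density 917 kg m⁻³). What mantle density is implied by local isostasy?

3210 kg m⁻³

ρ_m = ρ_ice t / u = 917 × 2.82 km/0.806 km = 3210 kg m⁻³.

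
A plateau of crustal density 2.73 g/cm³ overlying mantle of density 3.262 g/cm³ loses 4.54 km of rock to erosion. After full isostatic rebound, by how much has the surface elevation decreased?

Rebound u = e ρ_c/ρ_m = 4.54 km × 2.73/3.262 = 3.8 km.
Net surface drop = e − u = 4.54 km − 3.8 km = e (ρ_m − ρ_c)/ρ_m = 0.74 km.

0.74 km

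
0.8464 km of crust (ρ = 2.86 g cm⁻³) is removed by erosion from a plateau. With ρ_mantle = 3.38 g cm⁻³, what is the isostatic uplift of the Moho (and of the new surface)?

0.716 km

Unloading: uplift u = e ρ_c/ρ_m = 0.8464 km × 2.86/3.38 = 0.716 km.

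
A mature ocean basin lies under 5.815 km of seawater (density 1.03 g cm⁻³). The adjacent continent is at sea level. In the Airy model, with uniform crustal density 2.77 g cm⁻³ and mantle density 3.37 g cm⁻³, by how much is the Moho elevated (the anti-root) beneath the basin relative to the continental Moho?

16.9 km

By Archimedes' principle applied to the lithosphere: replacing crust with seawater at the top is compensated by replacing crust with mantle at the base: d (ρ_c − ρ_w) = a (ρ_m − ρ_c).
a = d (ρ_c − ρ_w)/(ρ_m − ρ_c) = 5.815 km × 1.74/0.6 = 16.9 km.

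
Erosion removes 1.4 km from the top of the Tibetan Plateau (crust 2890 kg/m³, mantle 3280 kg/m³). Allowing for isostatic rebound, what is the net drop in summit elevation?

Rebound u = e ρ_c/ρ_m = 1.4 km × 2890/3280 = 1.234 km.
Net surface drop = e − u = 1.4 km − 1.234 km = e (ρ_m − ρ_c)/ρ_m = 0.166 km.

0.166 km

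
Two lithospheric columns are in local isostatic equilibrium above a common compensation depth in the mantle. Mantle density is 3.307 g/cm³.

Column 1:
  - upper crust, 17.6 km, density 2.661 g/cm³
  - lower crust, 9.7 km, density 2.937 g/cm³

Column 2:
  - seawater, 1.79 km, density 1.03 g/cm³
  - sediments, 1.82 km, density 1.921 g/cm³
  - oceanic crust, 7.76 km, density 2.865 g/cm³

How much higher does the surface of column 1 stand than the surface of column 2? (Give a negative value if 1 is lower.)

1.49 km

For any compensation level in the mantle, the mantle terms cancel and isostasy reduces to e = (Σt_1 − Σt_2) − (Σ(ρt)_1 − Σ(ρt)_2) / ρ_m.
Σt_1 = 27.3 km; Σt_2 = 11.37 km; Σ(ρt)_1 = 75.3225; Σ(ρt)_2 = 27.57232 (in km·g/cm³).
e = (27.3 − 11.37) − (75.3225 − 27.57232) / 3.307 = 1.49 km.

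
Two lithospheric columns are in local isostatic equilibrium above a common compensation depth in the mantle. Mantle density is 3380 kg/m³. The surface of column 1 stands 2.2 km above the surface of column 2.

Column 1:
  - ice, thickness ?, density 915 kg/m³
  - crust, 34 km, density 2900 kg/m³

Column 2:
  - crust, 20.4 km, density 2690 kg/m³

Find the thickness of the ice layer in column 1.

Take the compensation level at the base of the deeper column (depth z_c below the surface of column 1) and equate Σ ρ_i t_i down to z_c; mantle fills any gap and the z_c terms cancel.
Column 1: x×915 + 34×2900 + (z_c − 34 − x)×3380
Column 2: 2.2×0 + 20.4×2690 + (z_c − 2.2 − 20.4)×3380
The z_c×3380 term appears on both sides and cancels. Collect the known terms of each column as K = Σ(ρt)_known − 3380 × (depth of known layers): K_1 = 98600 − 3380×34 = −16320; K_2 = 54876 − 3380×(2.2 + 20.4) = −21512.
Balance: K_1 − x×(3380 − 915) = K_2, so x = (K_1 − K_2)/(3380 − 915) = 5192/2465 = 2.11 km.

2.11 km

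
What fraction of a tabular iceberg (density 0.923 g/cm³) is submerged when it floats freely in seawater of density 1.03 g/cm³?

Submerged fraction = ρ_obj/ρ_fluid = 0.923/1.03 = 0.896.

0.896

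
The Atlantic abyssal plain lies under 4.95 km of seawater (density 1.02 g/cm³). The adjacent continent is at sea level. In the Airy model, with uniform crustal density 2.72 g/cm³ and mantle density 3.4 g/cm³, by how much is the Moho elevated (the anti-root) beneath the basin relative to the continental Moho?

12.4 km

In Airy isostatic equilibrium: replacing crust with seawater at the top is compensated by replacing crust with mantle at the base: d (ρ_c − ρ_w) = a (ρ_m − ρ_c).
a = d (ρ_c − ρ_w)/(ρ_m − ρ_c) = 4.95 km × 1.7/0.68 = 12.4 km.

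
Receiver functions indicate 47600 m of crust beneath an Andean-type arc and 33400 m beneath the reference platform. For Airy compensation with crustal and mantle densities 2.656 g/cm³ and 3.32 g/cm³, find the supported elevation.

Excess crust Δ = 47600 m − 33400 m = 14200 m, split between elevation h and root r with h + r = Δ.
Airy balance ρ_c h = (ρ_m − ρ_c) r gives r = h ρ_c/(ρ_m − ρ_c), so h (1 + ρ_c/(ρ_m − ρ_c)) = Δ, i.e. h = Δ (ρ_m − ρ_c)/ρ_m.
h = 14200 m × 0.664/3.32 = 2840 m.

2840 m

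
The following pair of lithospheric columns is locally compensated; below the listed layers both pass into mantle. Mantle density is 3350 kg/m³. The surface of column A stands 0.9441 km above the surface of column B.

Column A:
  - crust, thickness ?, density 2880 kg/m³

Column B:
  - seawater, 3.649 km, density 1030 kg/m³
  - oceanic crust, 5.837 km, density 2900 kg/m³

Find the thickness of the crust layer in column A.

30.3 km

Take the compensation level at the base of the deeper column (depth z_c below the surface of column A) and equate Σ ρ_i t_i down to z_c; mantle fills any gap and the z_c terms cancel.
Column A: x×2880 + (z_c − 0 − x)×3350
Column B: 0.9441×0 + 3.649×1030 + 5.837×2900 + (z_c − 0.9441 − 9.486)×3350
The z_c×3350 term appears on both sides and cancels. Collect the known terms of each column as K = Σ(ρt)_known − 3350 × (depth of known layers): K_A = 0 − 3350×0 = 0; K_B = 20685.77 − 3350×(0.9441 + 9.486) = −14255.065.
Balance: K_A − x×(3350 − 2880) = K_B, so x = (K_A − K_B)/(3350 − 2880) = 14255.1/470 = 30.3 km.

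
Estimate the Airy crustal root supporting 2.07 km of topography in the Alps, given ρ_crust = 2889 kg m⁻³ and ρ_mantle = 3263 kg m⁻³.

16 km

Equating mass per unit area of the two columns: the weight of the topography is balanced by the buoyancy of the root, ρ_c h = (ρ_m − ρ_c) r.
r = h · ρ_c / (ρ_m − ρ_c) = 2.07 km × 2889 / (3263 − 2889) = 16 km.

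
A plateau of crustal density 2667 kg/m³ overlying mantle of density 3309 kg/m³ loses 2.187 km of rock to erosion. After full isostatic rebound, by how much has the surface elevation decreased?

Rebound u = e ρ_c/ρ_m = 2.187 km × 2667/3309 = 1.763 km.
Net surface drop = e − u = 2.187 km − 1.763 km = e (ρ_m − ρ_c)/ρ_m = 0.424 km.

0.424 km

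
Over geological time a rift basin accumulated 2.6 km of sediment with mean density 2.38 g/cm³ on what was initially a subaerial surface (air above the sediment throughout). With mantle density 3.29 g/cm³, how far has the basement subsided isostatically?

Subaerial load: s = t ρ_sed / ρ_m = 2.6 km × 2.38/3.29 = 1.88 km.

1.88 km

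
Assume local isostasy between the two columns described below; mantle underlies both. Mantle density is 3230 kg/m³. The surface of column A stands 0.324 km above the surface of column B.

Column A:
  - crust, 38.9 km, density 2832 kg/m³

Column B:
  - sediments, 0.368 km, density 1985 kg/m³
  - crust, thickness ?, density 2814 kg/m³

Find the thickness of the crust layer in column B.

Take the compensation level at the base of the deeper column (depth z_c below the surface of column A) and equate Σ ρ_i t_i down to z_c; mantle fills any gap and the z_c terms cancel.
Column A: 38.9×2832 + (z_c − 38.9)×3230
Column B: 0.324×0 + 0.368×1985 + x×2814 + (z_c − 0.324 − 0.368 − x)×3230
The z_c×3230 term appears on both sides and cancels. Collect the known terms of each column as K = Σ(ρt)_known − 3230 × (depth of known layers): K_A = 110164.8 − 3230×38.9 = −15482.2; K_B = 730.48 − 3230×(0.324 + 0.368) = −1504.68.
Balance: K_A = K_B − x×(3230 − 2814), so x = (K_B − K_A)/(3230 − 2814) = 13977.5/416 = 33.6 km.

33.6 km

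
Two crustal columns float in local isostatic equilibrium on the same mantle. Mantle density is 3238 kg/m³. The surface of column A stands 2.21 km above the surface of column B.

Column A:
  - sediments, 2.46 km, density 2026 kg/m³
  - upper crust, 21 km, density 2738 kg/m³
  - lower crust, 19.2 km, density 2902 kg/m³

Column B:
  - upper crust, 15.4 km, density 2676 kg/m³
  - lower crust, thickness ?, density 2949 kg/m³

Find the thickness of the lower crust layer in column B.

Take the compensation level at the base of the deeper column (depth z_c below the surface of column A) and equate Σ ρ_i t_i down to z_c; mantle fills any gap and the z_c terms cancel.
Column A: 2.46×2026 + 21×2738 + 19.2×2902 + (z_c − 42.66)×3238
Column B: 2.21×0 + 15.4×2676 + x×2949 + (z_c − 2.21 − 15.4 − x)×3238
The z_c×3238 term appears on both sides and cancels. Collect the known terms of each column as K = Σ(ρt)_known − 3238 × (depth of known layers): K_A = 118200.36 − 3238×42.66 = −19932.72; K_B = 41210.4 − 3238×(2.21 + 15.4) = −15810.78.
Balance: K_A = K_B − x×(3238 − 2949), so x = (K_B − K_A)/(3238 − 2949) = 4121.94/289 = 14.3 km.

14.3 km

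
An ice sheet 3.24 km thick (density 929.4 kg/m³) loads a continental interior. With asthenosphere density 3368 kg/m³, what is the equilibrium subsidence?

0.894 km

Equating mass per unit area of the two columns: the ice load ρ_ice t is balanced by mantle displaced below, ρ_m s.
s = t ρ_ice / ρ_m = 3.24 km × 929.4/3368 = 0.894 km.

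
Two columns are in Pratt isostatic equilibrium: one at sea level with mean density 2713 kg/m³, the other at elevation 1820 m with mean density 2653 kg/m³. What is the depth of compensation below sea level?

ρ_ref D = ρ (D + h) → D (ρ_ref − ρ) = ρ h.
D = ρ h/(ρ_ref − ρ) = 2653 × 1820 m/(2713 − 2653) = 80500 m.

80500 m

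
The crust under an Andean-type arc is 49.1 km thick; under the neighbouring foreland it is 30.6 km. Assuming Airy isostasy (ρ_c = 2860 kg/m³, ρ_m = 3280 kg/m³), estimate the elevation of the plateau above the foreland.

Excess crust Δ = 49.1 km − 30.6 km = 18.5 km, split between elevation h and root r with h + r = Δ.
Airy balance ρ_c h = (ρ_m − ρ_c) r gives r = h ρ_c/(ρ_m − ρ_c), so h (1 + ρ_c/(ρ_m − ρ_c)) = Δ, i.e. h = Δ (ρ_m − ρ_c)/ρ_m.
h = 18.5 km × 420/3280 = 2.37 km.

2.37 km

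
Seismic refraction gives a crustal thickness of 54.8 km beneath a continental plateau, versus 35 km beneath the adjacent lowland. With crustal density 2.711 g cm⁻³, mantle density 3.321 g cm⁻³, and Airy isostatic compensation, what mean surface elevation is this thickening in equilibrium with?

Excess crust Δ = 54.8 km − 35 km = 19.8 km, split between elevation h and root r with h + r = Δ.
Airy balance ρ_c h = (ρ_m − ρ_c) r gives r = h ρ_c/(ρ_m − ρ_c), so h (1 + ρ_c/(ρ_m − ρ_c)) = Δ, i.e. h = Δ (ρ_m − ρ_c)/ρ_m.
h = 19.8 km × 0.61/3.321 = 3.64 km.

3.64 km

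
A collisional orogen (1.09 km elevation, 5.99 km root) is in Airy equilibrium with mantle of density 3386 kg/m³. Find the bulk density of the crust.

2860 kg/m³

ρ_c h = (ρ_m − ρ_c) r → ρ_c (h + r) = ρ_m r → ρ_c = ρ_m r / (h + r).
ρ_c = 3386 × 5.99 km / (1.09 km + 5.99 km) = 2860 kg/m³.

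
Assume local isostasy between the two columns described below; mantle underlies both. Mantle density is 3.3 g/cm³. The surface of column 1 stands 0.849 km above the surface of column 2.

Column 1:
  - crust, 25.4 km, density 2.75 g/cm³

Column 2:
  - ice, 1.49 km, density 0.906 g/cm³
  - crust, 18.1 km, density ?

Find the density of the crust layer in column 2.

2.88 g/cm³

Take the compensation level at the base of the deeper column (depth z_c below the surface of column 1) and equate Σ ρ_i t_i down to z_c; mantle fills any gap and the z_c terms cancel.
Column 1: 25.4×2.75 + (z_c − 25.4)×3.3
Column 2: 0.849×0 + 1.49×0.906 + 18.1×ρ + (z_c − 0.849 − 19.59)×3.3
The z_c×3.3 term appears on both sides and cancels. Collect the known terms of each column as K = Σ(ρt)_known − 3.3 × (depth of known layers): K_1 = 69.85 − 3.3×25.4 = −13.97; K_2 = 1.34994 − 3.3×(0.849 + 19.59) = −66.09876.
Balance: K_1 = K_2 + 18.1×ρ, so ρ = (K_1 − K_2)/18.1 = 52.1288/18.1 = 2.88 g/cm³.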